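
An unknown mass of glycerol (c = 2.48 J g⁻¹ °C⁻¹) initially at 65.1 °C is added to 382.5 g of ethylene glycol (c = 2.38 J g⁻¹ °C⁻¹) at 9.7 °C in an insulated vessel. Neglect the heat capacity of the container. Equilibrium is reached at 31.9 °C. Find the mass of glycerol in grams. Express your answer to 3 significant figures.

q_gained = (382.5 × 2.38) × (31.9 − 9.7) = 20210 J
q_lost = m × 2.48 × (65.1 − 31.9) = 82.336 m
m = 20210 / 82.336 = 245 g

m = 245 g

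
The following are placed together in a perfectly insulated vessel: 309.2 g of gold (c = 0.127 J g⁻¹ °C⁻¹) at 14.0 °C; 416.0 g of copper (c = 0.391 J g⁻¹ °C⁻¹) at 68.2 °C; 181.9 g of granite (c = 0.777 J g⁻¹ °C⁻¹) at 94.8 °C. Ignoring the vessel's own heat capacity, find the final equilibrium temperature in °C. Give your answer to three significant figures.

Σ mᵢcᵢ(T − Tᵢ) = 0  ⇒  T = Σ mᵢcᵢTᵢ / Σ mᵢcᵢ
Σ mᵢcᵢ = 309.2×0.127 + 416.0×0.391 + 181.9×0.777 = 343.2607
Σ mᵢcᵢTᵢ = 39.2684×14.0 + 162.656×68.2 + 141.3363×94.8 = 25042
T = 25042 / 343.2607 = 72.95 °C

T_f = 73.0 °C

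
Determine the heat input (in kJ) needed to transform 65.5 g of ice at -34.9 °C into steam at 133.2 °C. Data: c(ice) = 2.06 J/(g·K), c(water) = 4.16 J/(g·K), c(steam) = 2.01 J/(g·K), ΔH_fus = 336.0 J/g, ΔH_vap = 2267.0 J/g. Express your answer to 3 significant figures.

q = 207 kJ

q1 (heat ice -34.9→0.0 °C): 65.5 × 2.06 × 34.9 = 4709 J
q2 (melt at 0 °C): 65.5 × 336.0 = 22008 J
q3 (heat water 0.0→100.0 °C): 65.5 × 4.16 × 100.0 = 27248 J
q4 (vaporize at 100 °C): 65.5 × 2267.0 = 148489 J
q5 (heat steam 100.0→133.2 °C): 65.5 × 2.01 × 33.2 = 4371 J
Total: 4709 + 22008 + 27248 + 148489 + 4371 = 206825 J = 207 kJ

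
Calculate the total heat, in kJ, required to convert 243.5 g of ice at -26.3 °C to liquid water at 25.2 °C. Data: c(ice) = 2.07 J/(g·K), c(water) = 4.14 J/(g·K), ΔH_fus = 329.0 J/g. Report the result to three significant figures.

q = 119 kJ

q1 (heat ice -26.3→0.0 °C): 243.5 × 2.07 × 26.3 = 13256 J
q2 (melt at 0 °C): 243.5 × 329.0 = 80112 J
q3 (heat water 0.0→25.2 °C): 243.5 × 4.14 × 25.2 = 25404 J
Total: 13256 + 80112 + 25404 = 118772 J = 119 kJ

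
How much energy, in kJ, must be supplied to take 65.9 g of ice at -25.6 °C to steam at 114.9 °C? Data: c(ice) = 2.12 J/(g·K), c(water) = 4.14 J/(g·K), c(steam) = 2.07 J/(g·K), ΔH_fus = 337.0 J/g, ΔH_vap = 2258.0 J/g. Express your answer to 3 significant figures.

q1 (heat ice -25.6→0.0 °C): 65.9 × 2.12 × 25.6 = 3577 J
q2 (melt at 0 °C): 65.9 × 337.0 = 22208 J
q3 (heat water 0.0→100.0 °C): 65.9 × 4.14 × 100.0 = 27283 J
q4 (vaporize at 100 °C): 65.9 × 2258.0 = 148802 J
q5 (heat steam 100.0→114.9 °C): 65.9 × 2.07 × 14.9 = 2033 J
Total: 3577 + 22208 + 27283 + 148802 + 2033 = 203903 J = 204 kJ

q = 204 kJ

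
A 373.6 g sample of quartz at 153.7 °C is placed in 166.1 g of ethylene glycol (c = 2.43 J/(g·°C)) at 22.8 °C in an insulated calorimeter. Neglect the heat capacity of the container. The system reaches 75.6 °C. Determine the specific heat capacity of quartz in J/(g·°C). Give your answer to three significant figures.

q_gained = (166.1 × 2.43) × (75.6 − 22.8) = 21310 J
q_lost = 373.6 × c × (153.7 − 75.6) = 29178.16 c
Set equal: c = 21310 / 29178.16 = 0.730 J/(g·°C)

c = 0.730 J/(g·°C)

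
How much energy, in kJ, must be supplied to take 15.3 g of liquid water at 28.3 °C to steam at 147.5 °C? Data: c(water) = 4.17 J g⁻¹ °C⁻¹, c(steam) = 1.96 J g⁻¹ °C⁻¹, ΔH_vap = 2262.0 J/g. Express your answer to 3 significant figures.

q1 (heat water 28.3→100.0 °C): 15.3 × 4.17 × 71.7 = 4575 J
q2 (vaporize at 100 °C): 15.3 × 2262.0 = 34609 J
q3 (heat steam 100.0→147.5 °C): 15.3 × 1.96 × 47.5 = 1424 J
Total: 4575 + 34609 + 1424 = 40608 J = 40.6 kJ

q = 40.6 kJ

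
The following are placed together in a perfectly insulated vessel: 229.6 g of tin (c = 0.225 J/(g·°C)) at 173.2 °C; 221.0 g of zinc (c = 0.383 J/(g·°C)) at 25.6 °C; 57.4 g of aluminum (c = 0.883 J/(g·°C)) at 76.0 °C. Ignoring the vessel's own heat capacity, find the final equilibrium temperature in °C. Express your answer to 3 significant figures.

Σ mᵢcᵢ(T − Tᵢ) = 0  ⇒  T = Σ mᵢcᵢTᵢ / Σ mᵢcᵢ
Σ mᵢcᵢ = 229.6×0.225 + 221.0×0.383 + 57.4×0.883 = 186.9872
Σ mᵢcᵢTᵢ = 51.66×173.2 + 84.643×25.6 + 50.6842×76.0 = 14966
T = 14966 / 186.9872 = 80.04 °C

T_f = 80.0 °C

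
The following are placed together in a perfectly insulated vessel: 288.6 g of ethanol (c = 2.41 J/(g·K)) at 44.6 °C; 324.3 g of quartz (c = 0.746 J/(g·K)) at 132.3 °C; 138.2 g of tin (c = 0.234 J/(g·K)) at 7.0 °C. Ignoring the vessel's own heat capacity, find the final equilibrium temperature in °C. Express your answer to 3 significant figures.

Σ mᵢcᵢ(T − Tᵢ) = 0  ⇒  T = Σ mᵢcᵢTᵢ / Σ mᵢcᵢ
Σ mᵢcᵢ = 288.6×2.41 + 324.3×0.746 + 138.2×0.234 = 969.7926
Σ mᵢcᵢTᵢ = 695.526×44.6 + 241.9278×132.3 + 32.3388×7.0 = 63254
T = 63254 / 969.7926 = 65.22 °C

T_f = 65.2 °C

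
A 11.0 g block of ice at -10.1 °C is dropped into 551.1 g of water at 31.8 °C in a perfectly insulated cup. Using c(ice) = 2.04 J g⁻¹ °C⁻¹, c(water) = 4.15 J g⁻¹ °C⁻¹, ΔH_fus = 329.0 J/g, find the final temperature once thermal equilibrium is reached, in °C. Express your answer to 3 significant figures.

T_f = 29.5 °C

Heat to bring ice to 0 °C and melt it: q₁ = 11.0×2.04×10.1 + 11.0×329.0 = 3845.6 J
Heat the water can supply cooling to 0 °C: 551.1×4.15×31.8 = 72728.7 J > q₁, so all ice melts.
Energy balance: 551.1×4.15×(31.8 − T) = 3845.6 + 11.0×4.15×(T − 0)
2287.065(31.8 − T) = 3845.6 + 45.65 T
72728.7 − 3845.6 = 2332.715 T
T = 68883.1 / 2332.715 = 29.53 °C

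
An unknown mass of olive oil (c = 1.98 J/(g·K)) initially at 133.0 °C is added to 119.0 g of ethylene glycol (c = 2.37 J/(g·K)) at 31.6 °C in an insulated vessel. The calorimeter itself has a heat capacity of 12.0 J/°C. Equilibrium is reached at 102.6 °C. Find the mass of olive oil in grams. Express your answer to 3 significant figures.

q_gained = (119.0 × 2.37 + 12.0) × (102.6 − 31.6) = 20880 J
q_lost = m × 1.98 × (133.0 − 102.6) = 60.192 m
m = 20880 / 60.192 = 347 g

m = 347 g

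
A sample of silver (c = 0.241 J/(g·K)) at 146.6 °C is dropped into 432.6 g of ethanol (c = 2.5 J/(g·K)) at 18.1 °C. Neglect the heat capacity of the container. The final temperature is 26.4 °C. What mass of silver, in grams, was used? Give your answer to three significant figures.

m = 310 g

q_gained = (432.6 × 2.5) × (26.4 − 18.1) = 8976 J
q_lost = m × 0.241 × (146.6 − 26.4) = 28.9682 m
m = 8976 / 28.9682 = 310 g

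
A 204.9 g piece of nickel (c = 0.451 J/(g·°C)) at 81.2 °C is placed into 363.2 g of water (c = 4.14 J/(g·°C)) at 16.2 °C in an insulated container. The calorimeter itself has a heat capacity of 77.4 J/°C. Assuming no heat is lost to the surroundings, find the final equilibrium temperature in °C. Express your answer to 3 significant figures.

T_f = 19.8 °C

Heat lost by nickel = heat gained by water + calorimeter.
(204.9)(0.451)(81.2 − T) = [(363.2)(4.14) + 77.4](T − 16.2)
92.4099 (81.2 − T) = 1581.048 (T − 16.2)
7503.7 − 92.4099 T = 1581.048 T − 25613
33116.7 = 1673.4579 T
T = 19.79 °C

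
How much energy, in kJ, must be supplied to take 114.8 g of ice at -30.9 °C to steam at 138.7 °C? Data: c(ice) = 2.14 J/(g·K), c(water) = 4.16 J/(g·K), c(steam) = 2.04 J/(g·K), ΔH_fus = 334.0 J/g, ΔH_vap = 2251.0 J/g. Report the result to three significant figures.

q1 (heat ice -30.9→0.0 °C): 114.8 × 2.14 × 30.9 = 7591 J
q2 (melt at 0 °C): 114.8 × 334.0 = 38343 J
q3 (heat water 0.0→100.0 °C): 114.8 × 4.16 × 100.0 = 47757 J
q4 (vaporize at 100 °C): 114.8 × 2251.0 = 258415 J
q5 (heat steam 100.0→138.7 °C): 114.8 × 2.04 × 38.7 = 9063 J
Total: 7591 + 38343 + 47757 + 258415 + 9063 = 361169 J = 361 kJ

q = 361 kJ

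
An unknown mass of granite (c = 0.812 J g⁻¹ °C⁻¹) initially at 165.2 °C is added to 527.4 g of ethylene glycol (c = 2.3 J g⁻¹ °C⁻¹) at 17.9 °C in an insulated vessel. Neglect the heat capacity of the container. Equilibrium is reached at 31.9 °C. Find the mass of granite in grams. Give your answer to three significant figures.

m = 157 g

q_gained = (527.4 × 2.3) × (31.9 − 17.9) = 16980 J
q_lost = m × 0.812 × (165.2 − 31.9) = 108.2396 m
m = 16980 / 108.2396 = 157 g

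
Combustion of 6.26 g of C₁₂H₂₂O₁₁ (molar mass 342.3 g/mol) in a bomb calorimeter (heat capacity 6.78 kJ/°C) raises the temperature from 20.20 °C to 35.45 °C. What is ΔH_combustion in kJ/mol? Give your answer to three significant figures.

ΔH = -5650 kJ/mol

ΔT = 35.45 − 20.20 = 15.25 °C
q_cal = C_cal × ΔT = 6.78 × 15.25 = 103.395 kJ
n = 6.26 / 342.3 = 0.01829 mol
q_rxn = −q_cal = -103.395 kJ
ΔH = -103.395 / 0.01829 = -5653 kJ/mol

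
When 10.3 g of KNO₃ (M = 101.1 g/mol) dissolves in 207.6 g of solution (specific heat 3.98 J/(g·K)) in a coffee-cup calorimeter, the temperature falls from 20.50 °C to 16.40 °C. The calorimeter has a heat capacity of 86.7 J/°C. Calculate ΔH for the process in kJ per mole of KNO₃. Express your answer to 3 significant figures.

ΔH = 36.7 kJ/mol

|ΔT| = |16.40 − 20.50| = 4.10 °C
|q_surr| = (207.6 × 3.98 + 86.7) × 4.10 = 912.948 × 4.10 = 3743 J
n(KNO₃) = 10.3 / 101.1 = 0.1019 mol
Temperature fell, so q_rxn = +|q_surr| = 3.743 kJ
ΔH = q_rxn / n = 36.73 kJ/mol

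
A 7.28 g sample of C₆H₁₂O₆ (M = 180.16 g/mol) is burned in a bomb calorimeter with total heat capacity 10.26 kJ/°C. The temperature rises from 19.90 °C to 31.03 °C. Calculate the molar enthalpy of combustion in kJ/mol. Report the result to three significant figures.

ΔH = -2830 kJ/mol

ΔT = 31.03 − 19.90 = 11.13 °C
q_cal = C_cal × ΔT = 10.26 × 11.13 = 114.1938 kJ
n = 7.28 / 180.16 = 0.04041 mol
q_rxn = −q_cal = -114.1938 kJ
ΔH = -114.1938 / 0.04041 = -2826 kJ/mol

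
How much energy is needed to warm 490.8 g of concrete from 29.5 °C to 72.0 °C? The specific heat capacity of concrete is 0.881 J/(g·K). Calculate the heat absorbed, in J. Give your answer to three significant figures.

q = m c ΔT = 490.8 × 0.881 × (72.0 − 29.5)
q = 490.8 × 0.881 × 42.5 = 18380 J

q = 18400 J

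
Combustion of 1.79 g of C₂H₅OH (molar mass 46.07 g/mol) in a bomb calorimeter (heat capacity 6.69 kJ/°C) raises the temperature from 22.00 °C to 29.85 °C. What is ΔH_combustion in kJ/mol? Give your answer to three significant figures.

ΔH = -1350 kJ/mol

ΔT = 29.85 − 22.00 = 7.85 °C
q_cal = C_cal × ΔT = 6.69 × 7.85 = 52.5165 kJ
n = 1.79 / 46.07 = 0.03885 mol
q_rxn = −q_cal = -52.5165 kJ
ΔH = -52.5165 / 0.03885 = -1352 kJ/mol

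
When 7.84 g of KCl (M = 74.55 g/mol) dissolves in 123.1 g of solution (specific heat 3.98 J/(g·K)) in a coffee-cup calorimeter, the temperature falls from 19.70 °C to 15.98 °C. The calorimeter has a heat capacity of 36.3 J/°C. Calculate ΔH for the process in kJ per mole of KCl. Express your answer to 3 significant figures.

ΔH = 18.6 kJ/mol

|ΔT| = |15.98 − 19.70| = 3.72 °C
|q_surr| = (123.1 × 3.98 + 36.3) × 3.72 = 526.238 × 3.72 = 1958 J
n(KCl) = 7.84 / 74.55 = 0.1052 mol
Temperature fell, so q_rxn = +|q_surr| = 1.958 kJ
ΔH = q_rxn / n = 18.61 kJ/mol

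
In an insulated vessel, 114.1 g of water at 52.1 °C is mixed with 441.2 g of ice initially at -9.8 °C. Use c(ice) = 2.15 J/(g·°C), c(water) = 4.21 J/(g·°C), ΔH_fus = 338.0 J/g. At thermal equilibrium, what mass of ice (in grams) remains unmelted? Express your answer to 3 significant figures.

m_ice remaining = 395 g

Heat to warm all ice to 0 °C: 441.2×2.15×9.8 = 9296.1 J
Heat released by water cooling to 0 °C: 114.1×4.21×52.1 = 25027 J
25027 J < 9296.1 + 441.2×338.0 = 158421.7 J, so not all ice melts; final T = 0 °C.
Heat left for melting: 25027 − 9296.1 = 15730.9 J
Mass melted = 15730.9 / 338.0 = 46.54 g
Ice remaining = 441.2 − 46.54 = 394.66 g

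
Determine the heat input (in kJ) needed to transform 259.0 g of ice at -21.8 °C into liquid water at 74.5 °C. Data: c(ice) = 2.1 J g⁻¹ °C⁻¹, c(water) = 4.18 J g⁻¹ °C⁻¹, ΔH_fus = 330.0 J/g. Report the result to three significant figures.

q1 (heat ice -21.8→0.0 °C): 259.0 × 2.1 × 21.8 = 11857 J
q2 (melt at 0 °C): 259.0 × 330.0 = 85470 J
q3 (heat water 0.0→74.5 °C): 259.0 × 4.18 × 74.5 = 80655 J
Total: 11857 + 85470 + 80655 = 177982 J = 178 kJ

q = 178 kJ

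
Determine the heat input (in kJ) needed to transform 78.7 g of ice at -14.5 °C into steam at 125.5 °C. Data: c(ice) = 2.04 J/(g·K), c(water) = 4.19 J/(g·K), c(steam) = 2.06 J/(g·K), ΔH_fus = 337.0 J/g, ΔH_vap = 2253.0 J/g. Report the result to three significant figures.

q = 243 kJ

q1 (heat ice -14.5→0.0 °C): 78.7 × 2.04 × 14.5 = 2328 J
q2 (melt at 0 °C): 78.7 × 337.0 = 26522 J
q3 (heat water 0.0→100.0 °C): 78.7 × 4.19 × 100.0 = 32975 J
q4 (vaporize at 100 °C): 78.7 × 2253.0 = 177311 J
q5 (heat steam 100.0→125.5 °C): 78.7 × 2.06 × 25.5 = 4134 J
Total: 2328 + 26522 + 32975 + 177311 + 4134 = 243270 J = 243 kJ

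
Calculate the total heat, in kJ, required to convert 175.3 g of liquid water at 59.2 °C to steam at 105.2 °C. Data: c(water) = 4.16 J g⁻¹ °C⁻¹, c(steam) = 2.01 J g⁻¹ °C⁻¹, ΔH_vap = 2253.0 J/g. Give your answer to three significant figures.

q1 (heat water 59.2→100.0 °C): 175.3 × 4.16 × 40.8 = 29753 J
q2 (vaporize at 100 °C): 175.3 × 2253.0 = 394951 J
q3 (heat steam 100.0→105.2 °C): 175.3 × 2.01 × 5.2 = 1832 J
Total: 29753 + 394951 + 1832 = 426536 J = 427 kJ

q = 427 kJ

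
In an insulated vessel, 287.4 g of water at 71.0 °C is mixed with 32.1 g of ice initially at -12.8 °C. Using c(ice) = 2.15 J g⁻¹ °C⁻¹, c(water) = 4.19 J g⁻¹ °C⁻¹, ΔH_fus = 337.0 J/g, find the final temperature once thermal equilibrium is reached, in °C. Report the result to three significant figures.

T_f = 55.1 °C

Heat to bring ice to 0 °C and melt it: q₁ = 32.1×2.15×12.8 + 32.1×337.0 = 11701 J
Heat the water can supply cooling to 0 °C: 287.4×4.19×71.0 = 85498.6 J > q₁, so all ice melts.
Energy balance: 287.4×4.19×(71.0 − T) = 11701 + 32.1×4.19×(T − 0)
1204.206(71.0 − T) = 11701 + 134.499 T
85498.6 − 11701 = 1338.705 T
T = 73797.6 / 1338.705 = 55.13 °C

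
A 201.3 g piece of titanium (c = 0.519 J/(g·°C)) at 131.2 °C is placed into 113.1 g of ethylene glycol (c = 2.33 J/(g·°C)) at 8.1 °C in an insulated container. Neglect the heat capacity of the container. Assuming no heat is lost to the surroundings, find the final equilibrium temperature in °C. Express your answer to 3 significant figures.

T_f = 43.0 °C

Heat lost by titanium = heat gained by ethylene glycol.
(201.3)(0.519)(131.2 − T) = (113.1)(2.33)(T − 8.1)
104.4747 (131.2 − T) = 263.523 (T − 8.1)
13707 − 104.4747 T = 263.523 T − 2134.5
15841.5 = 367.9977 T
T = 43.048 °C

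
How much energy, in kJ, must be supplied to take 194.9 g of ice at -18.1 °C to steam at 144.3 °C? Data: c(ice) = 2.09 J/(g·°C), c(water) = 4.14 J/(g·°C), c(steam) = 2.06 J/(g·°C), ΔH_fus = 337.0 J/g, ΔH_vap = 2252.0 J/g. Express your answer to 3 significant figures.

q = 610 kJ

q1 (heat ice -18.1→0.0 °C): 194.9 × 2.09 × 18.1 = 7373 J
q2 (melt at 0 °C): 194.9 × 337.0 = 65681 J
q3 (heat water 0.0→100.0 °C): 194.9 × 4.14 × 100.0 = 80689 J
q4 (vaporize at 100 °C): 194.9 × 2252.0 = 438915 J
q5 (heat steam 100.0→144.3 °C): 194.9 × 2.06 × 44.3 = 17786 J
Total: 7373 + 65681 + 80689 + 438915 + 17786 = 610444 J = 610 kJ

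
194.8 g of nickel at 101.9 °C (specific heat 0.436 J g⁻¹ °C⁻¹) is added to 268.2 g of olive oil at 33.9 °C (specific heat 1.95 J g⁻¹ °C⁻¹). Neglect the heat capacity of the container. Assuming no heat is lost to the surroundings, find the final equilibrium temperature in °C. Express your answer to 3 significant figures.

T_f = 43.4 °C

Heat lost by nickel = heat gained by olive oil.
(194.8)(0.436)(101.9 − T) = (268.2)(1.95)(T − 33.9)
84.9328 (101.9 − T) = 522.99 (T − 33.9)
8654.7 − 84.9328 T = 522.99 T − 17729
26383.7 = 607.9228 T
T = 43.40 °C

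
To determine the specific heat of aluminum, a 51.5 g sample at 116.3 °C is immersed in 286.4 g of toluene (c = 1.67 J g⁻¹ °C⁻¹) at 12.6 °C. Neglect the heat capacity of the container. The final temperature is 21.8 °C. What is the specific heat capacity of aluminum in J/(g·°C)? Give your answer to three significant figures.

c = 0.904 J/(g·°C)

q_gained = (286.4 × 1.67) × (21.8 − 12.6) = 4400 J
q_lost = 51.5 × c × (116.3 − 21.8) = 4866.75 c
Set equal: c = 4400 / 4866.75 = 0.904 J/(g·°C)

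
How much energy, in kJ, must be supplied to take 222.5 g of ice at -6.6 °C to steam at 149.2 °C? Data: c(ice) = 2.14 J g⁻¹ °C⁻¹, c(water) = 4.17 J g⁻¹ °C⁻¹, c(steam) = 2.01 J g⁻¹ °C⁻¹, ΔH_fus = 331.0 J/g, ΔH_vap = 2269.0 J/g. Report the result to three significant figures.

q1 (heat ice -6.6→0.0 °C): 222.5 × 2.14 × 6.6 = 3143 J
q2 (melt at 0 °C): 222.5 × 331.0 = 73648 J
q3 (heat water 0.0→100.0 °C): 222.5 × 4.17 × 100.0 = 92783 J
q4 (vaporize at 100 °C): 222.5 × 2269.0 = 504853 J
q5 (heat steam 100.0→149.2 °C): 222.5 × 2.01 × 49.2 = 22003 J
Total: 3143 + 73648 + 92783 + 504853 + 22003 = 696430 J = 696 kJ

q = 696 kJ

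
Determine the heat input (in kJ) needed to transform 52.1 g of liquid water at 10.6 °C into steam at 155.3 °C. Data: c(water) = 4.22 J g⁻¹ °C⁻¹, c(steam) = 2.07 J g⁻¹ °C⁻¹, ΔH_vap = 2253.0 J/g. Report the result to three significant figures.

q = 143 kJ

q1 (heat water 10.6→100.0 °C): 52.1 × 4.22 × 89.4 = 19656 J
q2 (vaporize at 100 °C): 52.1 × 2253.0 = 117381 J
q3 (heat steam 100.0→155.3 °C): 52.1 × 2.07 × 55.3 = 5964 J
Total: 19656 + 117381 + 5964 = 143001 J = 143 kJ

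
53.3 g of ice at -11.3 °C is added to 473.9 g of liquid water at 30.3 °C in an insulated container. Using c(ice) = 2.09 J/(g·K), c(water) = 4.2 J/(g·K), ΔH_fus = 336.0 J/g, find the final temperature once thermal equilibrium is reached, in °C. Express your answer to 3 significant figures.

T_f = 18.6 °C

Heat to bring ice to 0 °C and melt it: q₁ = 53.3×2.09×11.3 + 53.3×336.0 = 19168 J
Heat the water can supply cooling to 0 °C: 473.9×4.2×30.3 = 60308.5 J > q₁, so all ice melts.
Energy balance: 473.9×4.2×(30.3 − T) = 19168 + 53.3×4.2×(T − 0)
1990.38(30.3 − T) = 19168 + 223.86 T
60308.5 − 19168 = 2214.24 T
T = 41140.5 / 2214.24 = 18.58 °C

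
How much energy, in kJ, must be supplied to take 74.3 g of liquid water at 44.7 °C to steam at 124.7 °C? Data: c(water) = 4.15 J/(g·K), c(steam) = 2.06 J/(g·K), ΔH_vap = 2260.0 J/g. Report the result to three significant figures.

q = 189 kJ

q1 (heat water 44.7→100.0 °C): 74.3 × 4.15 × 55.3 = 17051 J
q2 (vaporize at 100 °C): 74.3 × 2260.0 = 167918 J
q3 (heat steam 100.0→124.7 °C): 74.3 × 2.06 × 24.7 = 3781 J
Total: 17051 + 167918 + 3781 = 188750 J = 189 kJ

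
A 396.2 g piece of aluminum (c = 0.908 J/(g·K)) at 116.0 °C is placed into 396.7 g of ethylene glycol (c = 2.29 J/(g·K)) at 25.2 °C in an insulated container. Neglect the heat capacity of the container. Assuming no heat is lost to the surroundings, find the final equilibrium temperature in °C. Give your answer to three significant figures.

T_f = 51.0 °C

Heat lost by aluminum = heat gained by ethylene glycol.
(396.2)(0.908)(116.0 − T) = (396.7)(2.29)(T − 25.2)
359.7496 (116.0 − T) = 908.443 (T − 25.2)
41731 − 359.7496 T = 908.443 T − 22893
64624 = 1268.1926 T
T = 50.96 °C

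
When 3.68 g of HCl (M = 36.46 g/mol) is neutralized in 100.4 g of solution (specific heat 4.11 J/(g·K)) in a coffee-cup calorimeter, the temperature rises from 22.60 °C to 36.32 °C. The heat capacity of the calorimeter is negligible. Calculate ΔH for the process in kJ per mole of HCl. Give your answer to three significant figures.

|ΔT| = |36.32 − 22.60| = 13.72 °C
|q_surr| = (100.4 × 4.11) × 13.72 = 412.644 × 13.72 = 5661 J
n(HCl) = 3.68 / 36.46 = 0.1009 mol
Temperature rose, so q_rxn = −|q_surr| = -5.661 kJ
ΔH = q_rxn / n = -56.11 kJ/mol

ΔH = -56.1 kJ/mol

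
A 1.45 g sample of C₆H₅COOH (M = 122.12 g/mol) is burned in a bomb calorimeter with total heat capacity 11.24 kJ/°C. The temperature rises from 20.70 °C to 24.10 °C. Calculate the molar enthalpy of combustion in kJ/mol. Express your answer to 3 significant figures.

ΔH = -3220 kJ/mol

ΔT = 24.10 − 20.70 = 3.40 °C
q_cal = C_cal × ΔT = 11.24 × 3.40 = 38.216 kJ
n = 1.45 / 122.12 = 0.01187 mol
q_rxn = −q_cal = -38.216 kJ
ΔH = -38.216 / 0.01187 = -3220 kJ/mol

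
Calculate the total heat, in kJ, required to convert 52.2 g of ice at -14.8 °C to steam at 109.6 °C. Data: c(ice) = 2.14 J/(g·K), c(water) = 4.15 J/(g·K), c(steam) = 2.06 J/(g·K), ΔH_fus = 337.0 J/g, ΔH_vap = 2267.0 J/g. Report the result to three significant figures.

q = 160 kJ

q1 (heat ice -14.8→0.0 °C): 52.2 × 2.14 × 14.8 = 1653 J
q2 (melt at 0 °C): 52.2 × 337.0 = 17591 J
q3 (heat water 0.0→100.0 °C): 52.2 × 4.15 × 100.0 = 21663 J
q4 (vaporize at 100 °C): 52.2 × 2267.0 = 118337 J
q5 (heat steam 100.0→109.6 °C): 52.2 × 2.06 × 9.6 = 1032 J
Total: 1653 + 17591 + 21663 + 118337 + 1032 = 160276 J = 160 kJ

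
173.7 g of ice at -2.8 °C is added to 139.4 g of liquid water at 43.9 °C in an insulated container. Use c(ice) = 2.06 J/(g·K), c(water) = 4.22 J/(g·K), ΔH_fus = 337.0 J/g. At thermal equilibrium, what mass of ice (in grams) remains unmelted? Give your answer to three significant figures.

m_ice remaining = 100 g

Heat to warm all ice to 0 °C: 173.7×2.06×2.8 = 1001.9 J
Heat released by water cooling to 0 °C: 139.4×4.22×43.9 = 25825 J
25825 J < 1001.9 + 173.7×337.0 = 59538.8 J, so not all ice melts; final T = 0 °C.
Heat left for melting: 25825 − 1001.9 = 24823.1 J
Mass melted = 24823.1 / 337.0 = 73.66 g
Ice remaining = 173.7 − 73.66 = 100.04 g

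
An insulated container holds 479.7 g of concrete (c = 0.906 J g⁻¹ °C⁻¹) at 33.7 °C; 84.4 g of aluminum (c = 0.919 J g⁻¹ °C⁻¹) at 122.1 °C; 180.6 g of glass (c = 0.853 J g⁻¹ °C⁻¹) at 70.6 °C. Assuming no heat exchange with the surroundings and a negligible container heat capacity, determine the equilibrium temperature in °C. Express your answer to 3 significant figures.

Σ mᵢcᵢ(T − Tᵢ) = 0  ⇒  T = Σ mᵢcᵢTᵢ / Σ mᵢcᵢ
Σ mᵢcᵢ = 479.7×0.906 + 84.4×0.919 + 180.6×0.853 = 666.2236
Σ mᵢcᵢTᵢ = 434.6082×33.7 + 77.5636×122.1 + 154.0518×70.6 = 34993
T = 34993 / 666.2236 = 52.52 °C

T_f = 52.5 °C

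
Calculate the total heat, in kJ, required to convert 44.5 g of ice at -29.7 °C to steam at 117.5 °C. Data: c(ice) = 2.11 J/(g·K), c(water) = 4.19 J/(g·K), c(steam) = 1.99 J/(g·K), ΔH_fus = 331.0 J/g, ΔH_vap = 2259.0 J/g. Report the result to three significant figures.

q = 138 kJ

q1 (heat ice -29.7→0.0 °C): 44.5 × 2.11 × 29.7 = 2789 J
q2 (melt at 0 °C): 44.5 × 331.0 = 14730 J
q3 (heat water 0.0→100.0 °C): 44.5 × 4.19 × 100.0 = 18646 J
q4 (vaporize at 100 °C): 44.5 × 2259.0 = 100526 J
q5 (heat steam 100.0→117.5 °C): 44.5 × 1.99 × 17.5 = 1550 J
Total: 2789 + 14730 + 18646 + 100526 + 1550 = 138241 J = 138 kJ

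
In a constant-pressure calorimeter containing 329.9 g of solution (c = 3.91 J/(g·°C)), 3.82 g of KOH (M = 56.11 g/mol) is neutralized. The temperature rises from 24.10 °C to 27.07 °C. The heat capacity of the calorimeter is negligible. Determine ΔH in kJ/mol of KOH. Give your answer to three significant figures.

ΔH = -56.3 kJ/mol

|ΔT| = |27.07 − 24.10| = 2.97 °C
|q_surr| = (329.9 × 3.91) × 2.97 = 1289.909 × 2.97 = 3831 J
n(KOH) = 3.82 / 56.11 = 0.06808 mol
Temperature rose, so q_rxn = −|q_surr| = -3.831 kJ
ΔH = q_rxn / n = -56.27 kJ/mol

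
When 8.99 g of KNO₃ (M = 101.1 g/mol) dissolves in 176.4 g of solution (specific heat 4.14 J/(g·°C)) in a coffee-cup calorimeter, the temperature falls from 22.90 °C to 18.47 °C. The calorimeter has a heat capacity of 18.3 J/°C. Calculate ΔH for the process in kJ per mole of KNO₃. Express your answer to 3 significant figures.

|ΔT| = |18.47 − 22.90| = 4.43 °C
|q_surr| = (176.4 × 4.14 + 18.3) × 4.43 = 748.596 × 4.43 = 3316 J
n(KNO₃) = 8.99 / 101.1 = 0.08892 mol
Temperature fell, so q_rxn = +|q_surr| = 3.316 kJ
ΔH = q_rxn / n = 37.29 kJ/mol

ΔH = 37.3 kJ/mol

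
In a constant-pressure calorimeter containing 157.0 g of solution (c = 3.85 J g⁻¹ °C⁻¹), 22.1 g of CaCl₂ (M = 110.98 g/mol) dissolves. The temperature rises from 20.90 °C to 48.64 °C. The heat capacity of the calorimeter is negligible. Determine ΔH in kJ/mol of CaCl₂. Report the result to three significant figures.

ΔH = -84.2 kJ/mol

|ΔT| = |48.64 − 20.90| = 27.74 °C
|q_surr| = (157.0 × 3.85) × 27.74 = 604.45 × 27.74 = 16770 J
n(CaCl₂) = 22.1 / 110.98 = 0.1991 mol
Temperature rose, so q_rxn = −|q_surr| = -16.77 kJ
ΔH = q_rxn / n = -84.23 kJ/mol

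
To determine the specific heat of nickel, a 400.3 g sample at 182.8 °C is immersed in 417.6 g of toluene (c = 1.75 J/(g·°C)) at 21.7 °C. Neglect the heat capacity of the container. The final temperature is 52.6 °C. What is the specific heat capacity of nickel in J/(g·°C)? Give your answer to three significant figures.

c = 0.433 J/(g·°C)

q_gained = (417.6 × 1.75) × (52.6 − 21.7) = 22580 J
q_lost = 400.3 × c × (182.8 − 52.6) = 52119.06 c
Set equal: c = 22580 / 52119.06 = 0.433 J/(g·°C)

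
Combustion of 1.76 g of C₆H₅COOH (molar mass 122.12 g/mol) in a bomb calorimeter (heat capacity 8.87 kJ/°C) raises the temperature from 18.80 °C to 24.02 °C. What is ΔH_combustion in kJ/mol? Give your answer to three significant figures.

ΔH = -3210 kJ/mol

ΔT = 24.02 − 18.80 = 5.22 °C
q_cal = C_cal × ΔT = 8.87 × 5.22 = 46.3014 kJ
n = 1.76 / 122.12 = 0.01441 mol
q_rxn = −q_cal = -46.3014 kJ
ΔH = -46.3014 / 0.01441 = -3213 kJ/mol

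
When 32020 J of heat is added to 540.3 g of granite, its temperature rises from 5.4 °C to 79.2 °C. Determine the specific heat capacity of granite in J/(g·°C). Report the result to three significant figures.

c = 0.803 J/(g·°C)

c = q / (m ΔT) = 32020 / (540.3 × 73.8)
c = 32020 / 39874.14 = 0.803 J/(g·°C)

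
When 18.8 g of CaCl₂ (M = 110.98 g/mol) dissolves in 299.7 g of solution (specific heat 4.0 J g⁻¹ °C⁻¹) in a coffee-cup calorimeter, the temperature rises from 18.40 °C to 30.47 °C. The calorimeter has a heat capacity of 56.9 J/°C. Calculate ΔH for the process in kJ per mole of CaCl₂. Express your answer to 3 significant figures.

|ΔT| = |30.47 − 18.40| = 12.07 °C
|q_surr| = (299.7 × 4.0 + 56.9) × 12.07 = 1255.7 × 12.07 = 15160 J
n(CaCl₂) = 18.8 / 110.98 = 0.1694 mol
Temperature rose, so q_rxn = −|q_surr| = -15.16 kJ
ΔH = q_rxn / n = -89.49 kJ/mol

ΔH = -89.5 kJ/mol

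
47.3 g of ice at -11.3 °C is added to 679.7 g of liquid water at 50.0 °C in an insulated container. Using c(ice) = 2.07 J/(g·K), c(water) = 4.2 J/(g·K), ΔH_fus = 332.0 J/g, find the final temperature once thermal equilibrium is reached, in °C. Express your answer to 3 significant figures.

Heat to bring ice to 0 °C and melt it: q₁ = 47.3×2.07×11.3 + 47.3×332.0 = 16810 J
Heat the water can supply cooling to 0 °C: 679.7×4.2×50.0 = 142737 J > q₁, so all ice melts.
Energy balance: 679.7×4.2×(50.0 − T) = 16810 + 47.3×4.2×(T − 0)
2854.74(50.0 − T) = 16810 + 198.66 T
142737 − 16810 = 3053.40 T
T = 125927 / 3053.40 = 41.24 °C

T_f = 41.2 °C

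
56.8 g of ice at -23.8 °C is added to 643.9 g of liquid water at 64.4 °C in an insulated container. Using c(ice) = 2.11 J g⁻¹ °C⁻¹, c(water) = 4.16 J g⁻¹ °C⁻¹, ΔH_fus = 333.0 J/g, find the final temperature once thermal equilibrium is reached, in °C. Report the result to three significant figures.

Heat to bring ice to 0 °C and melt it: q₁ = 56.8×2.11×23.8 + 56.8×333.0 = 21767 J
Heat the water can supply cooling to 0 °C: 643.9×4.16×64.4 = 172503 J > q₁, so all ice melts.
Energy balance: 643.9×4.16×(64.4 − T) = 21767 + 56.8×4.16×(T − 0)
2678.624(64.4 − T) = 21767 + 236.288 T
172503 − 21767 = 2914.912 T
T = 150736 / 2914.912 = 51.71 °C

T_f = 51.7 °C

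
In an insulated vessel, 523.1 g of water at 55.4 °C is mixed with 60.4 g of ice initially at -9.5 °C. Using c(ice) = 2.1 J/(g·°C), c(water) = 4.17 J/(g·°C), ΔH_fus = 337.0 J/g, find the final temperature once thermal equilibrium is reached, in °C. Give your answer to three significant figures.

T_f = 40.8 °C

Heat to bring ice to 0 °C and melt it: q₁ = 60.4×2.1×9.5 + 60.4×337.0 = 21560 J
Heat the water can supply cooling to 0 °C: 523.1×4.17×55.4 = 120846 J > q₁, so all ice melts.
Energy balance: 523.1×4.17×(55.4 − T) = 21560 + 60.4×4.17×(T − 0)
2181.327(55.4 − T) = 21560 + 251.868 T
120846 − 21560 = 2433.195 T
T = 99286 / 2433.195 = 40.80 °C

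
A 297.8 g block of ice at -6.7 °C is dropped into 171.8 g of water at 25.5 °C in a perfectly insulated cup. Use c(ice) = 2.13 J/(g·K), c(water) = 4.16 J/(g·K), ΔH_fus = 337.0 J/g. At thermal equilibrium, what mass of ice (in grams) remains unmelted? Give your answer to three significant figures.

Heat to warm all ice to 0 °C: 297.8×2.13×6.7 = 4249.9 J
Heat released by water cooling to 0 °C: 171.8×4.16×25.5 = 18225 J
18225 J < 4249.9 + 297.8×337.0 = 104608.5 J, so not all ice melts; final T = 0 °C.
Heat left for melting: 18225 − 4249.9 = 13975.1 J
Mass melted = 13975.1 / 337.0 = 41.47 g
Ice remaining = 297.8 − 41.47 = 256.33 g

m_ice remaining = 256 g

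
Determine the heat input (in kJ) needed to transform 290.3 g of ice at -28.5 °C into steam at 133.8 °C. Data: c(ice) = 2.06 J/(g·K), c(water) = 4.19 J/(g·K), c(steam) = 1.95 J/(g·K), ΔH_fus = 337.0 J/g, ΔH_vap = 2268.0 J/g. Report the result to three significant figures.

q1 (heat ice -28.5→0.0 °C): 290.3 × 2.06 × 28.5 = 17044 J
q2 (melt at 0 °C): 290.3 × 337.0 = 97831 J
q3 (heat water 0.0→100.0 °C): 290.3 × 4.19 × 100.0 = 121636 J
q4 (vaporize at 100 °C): 290.3 × 2268.0 = 658400 J
q5 (heat steam 100.0→133.8 °C): 290.3 × 1.95 × 33.8 = 19134 J
Total: 17044 + 97831 + 121636 + 658400 + 19134 = 914045 J = 914 kJ

q = 914 kJ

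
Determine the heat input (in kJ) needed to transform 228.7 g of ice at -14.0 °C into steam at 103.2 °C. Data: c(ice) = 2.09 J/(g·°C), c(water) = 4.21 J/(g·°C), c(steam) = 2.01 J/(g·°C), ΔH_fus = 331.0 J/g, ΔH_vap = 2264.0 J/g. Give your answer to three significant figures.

q = 698 kJ

q1 (heat ice -14.0→0.0 °C): 228.7 × 2.09 × 14.0 = 6692 J
q2 (melt at 0 °C): 228.7 × 331.0 = 75700 J
q3 (heat water 0.0→100.0 °C): 228.7 × 4.21 × 100.0 = 96283 J
q4 (vaporize at 100 °C): 228.7 × 2264.0 = 517777 J
q5 (heat steam 100.0→103.2 °C): 228.7 × 2.01 × 3.2 = 1471 J
Total: 6692 + 75700 + 96283 + 517777 + 1471 = 697923 J = 698 kJ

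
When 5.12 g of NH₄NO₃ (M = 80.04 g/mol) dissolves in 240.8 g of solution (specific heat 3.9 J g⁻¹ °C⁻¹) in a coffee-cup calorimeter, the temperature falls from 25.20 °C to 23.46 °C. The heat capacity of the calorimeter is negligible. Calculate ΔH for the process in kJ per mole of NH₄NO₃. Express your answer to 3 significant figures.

ΔH = 25.5 kJ/mol

|ΔT| = |23.46 − 25.20| = 1.74 °C
|q_surr| = (240.8 × 3.9) × 1.74 = 939.12 × 1.74 = 1634 J
n(NH₄NO₃) = 5.12 / 80.04 = 0.06397 mol
Temperature fell, so q_rxn = +|q_surr| = 1.634 kJ
ΔH = q_rxn / n = 25.54 kJ/mol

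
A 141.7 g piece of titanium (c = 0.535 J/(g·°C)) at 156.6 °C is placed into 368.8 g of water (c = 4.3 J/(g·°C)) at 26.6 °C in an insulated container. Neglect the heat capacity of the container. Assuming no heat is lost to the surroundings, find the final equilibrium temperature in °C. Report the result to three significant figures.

Heat lost by titanium = heat gained by water.
(141.7)(0.535)(156.6 − T) = (368.8)(4.3)(T − 26.6)
75.8095 (156.6 − T) = 1585.84 (T − 26.6)
11872 − 75.8095 T = 1585.84 T − 42183
54055 = 1661.6495 T
T = 32.53 °C

T_f = 32.5 °C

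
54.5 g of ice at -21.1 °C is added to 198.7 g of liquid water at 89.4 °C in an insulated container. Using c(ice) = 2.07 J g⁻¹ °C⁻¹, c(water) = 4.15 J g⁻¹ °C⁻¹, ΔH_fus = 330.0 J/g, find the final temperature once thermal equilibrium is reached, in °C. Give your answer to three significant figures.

T_f = 50.8 °C

Heat to bring ice to 0 °C and melt it: q₁ = 54.5×2.07×21.1 + 54.5×330.0 = 20365 J
Heat the water can supply cooling to 0 °C: 198.7×4.15×89.4 = 73719.7 J > q₁, so all ice melts.
Energy balance: 198.7×4.15×(89.4 − T) = 20365 + 54.5×4.15×(T − 0)
824.605(89.4 − T) = 20365 + 226.175 T
73719.7 − 20365 = 1050.780 T
T = 53354.7 / 1050.780 = 50.78 °C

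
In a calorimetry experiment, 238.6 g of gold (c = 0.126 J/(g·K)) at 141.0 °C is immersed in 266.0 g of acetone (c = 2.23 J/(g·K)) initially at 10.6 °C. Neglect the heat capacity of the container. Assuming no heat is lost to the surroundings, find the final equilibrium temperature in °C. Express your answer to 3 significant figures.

T_f = 16.9 °C

Heat lost by gold = heat gained by acetone.
(238.6)(0.126)(141.0 − T) = (266.0)(2.23)(T − 10.6)
30.0636 (141.0 − T) = 593.18 (T − 10.6)
4239.0 − 30.0636 T = 593.18 T − 6287.7
10526.7 = 623.2436 T
T = 16.89 °C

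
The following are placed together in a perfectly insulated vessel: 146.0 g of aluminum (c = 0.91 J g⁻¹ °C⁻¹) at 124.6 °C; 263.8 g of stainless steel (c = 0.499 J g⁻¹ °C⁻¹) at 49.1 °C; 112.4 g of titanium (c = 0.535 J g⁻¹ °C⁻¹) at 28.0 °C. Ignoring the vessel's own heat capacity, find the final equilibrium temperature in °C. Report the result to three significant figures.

Σ mᵢcᵢ(T − Tᵢ) = 0  ⇒  T = Σ mᵢcᵢTᵢ / Σ mᵢcᵢ
Σ mᵢcᵢ = 146.0×0.91 + 263.8×0.499 + 112.4×0.535 = 324.6302
Σ mᵢcᵢTᵢ = 132.86×124.6 + 131.6362×49.1 + 60.134×28.0 = 24701
T = 24701 / 324.6302 = 76.09 °C

T_f = 76.1 °C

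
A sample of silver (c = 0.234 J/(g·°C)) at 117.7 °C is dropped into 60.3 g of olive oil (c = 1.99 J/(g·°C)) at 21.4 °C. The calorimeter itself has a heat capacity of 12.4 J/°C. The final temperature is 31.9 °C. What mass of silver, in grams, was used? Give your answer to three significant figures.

q_gained = (60.3 × 1.99 + 12.4) × (31.9 − 21.4) = 1390 J
q_lost = m × 0.234 × (117.7 − 31.9) = 20.0772 m
m = 1390 / 20.0772 = 69.2 g

m = 69.2 g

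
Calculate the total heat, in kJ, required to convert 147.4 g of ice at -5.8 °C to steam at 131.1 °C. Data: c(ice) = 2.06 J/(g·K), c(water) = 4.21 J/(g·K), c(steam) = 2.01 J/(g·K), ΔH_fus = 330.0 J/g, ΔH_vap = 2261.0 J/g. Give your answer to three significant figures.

q1 (heat ice -5.8→0.0 °C): 147.4 × 2.06 × 5.8 = 1761 J
q2 (melt at 0 °C): 147.4 × 330.0 = 48642 J
q3 (heat water 0.0→100.0 °C): 147.4 × 4.21 × 100.0 = 62055 J
q4 (vaporize at 100 °C): 147.4 × 2261.0 = 333271 J
q5 (heat steam 100.0→131.1 °C): 147.4 × 2.01 × 31.1 = 9214 J
Total: 1761 + 48642 + 62055 + 333271 + 9214 = 454943 J = 455 kJ

q = 455 kJ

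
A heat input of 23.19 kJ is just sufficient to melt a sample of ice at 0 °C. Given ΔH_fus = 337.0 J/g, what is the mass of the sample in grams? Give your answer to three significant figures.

m = 68.8 g

m = q / ΔH_fus = 23190 J / 337.0 J/g = 68.8 g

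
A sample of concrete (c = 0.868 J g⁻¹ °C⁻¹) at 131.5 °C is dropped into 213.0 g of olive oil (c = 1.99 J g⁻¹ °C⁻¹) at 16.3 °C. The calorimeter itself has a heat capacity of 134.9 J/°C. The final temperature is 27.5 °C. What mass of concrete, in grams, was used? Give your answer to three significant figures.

q_gained = (213.0 × 1.99 + 134.9) × (27.5 − 16.3) = 6258 J
q_lost = m × 0.868 × (131.5 − 27.5) = 90.272 m
m = 6258 / 90.272 = 69.3 g

m = 69.3 g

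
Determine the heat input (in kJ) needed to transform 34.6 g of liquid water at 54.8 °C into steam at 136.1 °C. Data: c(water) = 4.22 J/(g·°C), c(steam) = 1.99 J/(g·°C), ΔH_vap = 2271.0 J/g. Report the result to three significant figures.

q1 (heat water 54.8→100.0 °C): 34.6 × 4.22 × 45.2 = 6600 J
q2 (vaporize at 100 °C): 34.6 × 2271.0 = 78577 J
q3 (heat steam 100.0→136.1 °C): 34.6 × 1.99 × 36.1 = 2486 J
Total: 6600 + 78577 + 2486 = 87663 J = 87.7 kJ

q = 87.7 kJ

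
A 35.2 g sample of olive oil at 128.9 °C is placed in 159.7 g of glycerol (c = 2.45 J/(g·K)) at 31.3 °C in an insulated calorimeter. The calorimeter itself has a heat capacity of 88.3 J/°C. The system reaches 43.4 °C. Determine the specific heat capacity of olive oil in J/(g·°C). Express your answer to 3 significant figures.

q_gained = (159.7 × 2.45 + 88.3) × (43.4 − 31.3) = 5803 J
q_lost = 35.2 × c × (128.9 − 43.4) = 3009.6 c
Set equal: c = 5803 / 3009.6 = 1.93 J/(g·°C)

c = 1.93 J/(g·°C)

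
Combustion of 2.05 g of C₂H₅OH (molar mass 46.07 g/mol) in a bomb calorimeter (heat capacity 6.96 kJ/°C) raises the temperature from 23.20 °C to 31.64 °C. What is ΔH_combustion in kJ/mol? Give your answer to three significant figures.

ΔH = -1320 kJ/mol

ΔT = 31.64 − 23.20 = 8.44 °C
q_cal = C_cal × ΔT = 6.96 × 8.44 = 58.7424 kJ
n = 2.05 / 46.07 = 0.04450 mol
q_rxn = −q_cal = -58.7424 kJ
ΔH = -58.7424 / 0.04450 = -1320 kJ/mol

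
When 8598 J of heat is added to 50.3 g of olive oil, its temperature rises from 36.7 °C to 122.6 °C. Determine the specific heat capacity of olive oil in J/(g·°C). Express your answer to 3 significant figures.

c = q / (m ΔT) = 8598 / (50.3 × 85.9)
c = 8598 / 4320.77 = 1.99 J/(g·°C)

c = 1.99 J/(g·°C)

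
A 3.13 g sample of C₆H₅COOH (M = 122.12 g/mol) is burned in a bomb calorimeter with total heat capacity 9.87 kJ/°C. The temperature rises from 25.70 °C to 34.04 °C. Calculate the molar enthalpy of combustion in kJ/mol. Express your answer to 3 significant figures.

ΔT = 34.04 − 25.70 = 8.34 °C
q_cal = C_cal × ΔT = 9.87 × 8.34 = 82.3158 kJ
n = 3.13 / 122.12 = 0.02563 mol
q_rxn = −q_cal = -82.3158 kJ
ΔH = -82.3158 / 0.02563 = -3212 kJ/mol

ΔH = -3210 kJ/mol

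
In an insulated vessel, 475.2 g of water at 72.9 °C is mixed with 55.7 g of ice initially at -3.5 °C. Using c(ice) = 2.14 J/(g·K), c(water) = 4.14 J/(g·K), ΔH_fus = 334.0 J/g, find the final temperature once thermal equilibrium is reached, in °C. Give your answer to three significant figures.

T_f = 56.6 °C

Heat to bring ice to 0 °C and melt it: q₁ = 55.7×2.14×3.5 + 55.7×334.0 = 19021 J
Heat the water can supply cooling to 0 °C: 475.2×4.14×72.9 = 143418 J > q₁, so all ice melts.
Energy balance: 475.2×4.14×(72.9 − T) = 19021 + 55.7×4.14×(T − 0)
1967.328(72.9 − T) = 19021 + 230.598 T
143418 − 19021 = 2197.926 T
T = 124397 / 2197.926 = 56.60 °C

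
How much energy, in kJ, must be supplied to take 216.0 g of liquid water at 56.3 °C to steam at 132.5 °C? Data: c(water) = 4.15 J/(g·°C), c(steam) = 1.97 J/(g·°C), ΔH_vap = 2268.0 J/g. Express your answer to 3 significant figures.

q = 543 kJ

q1 (heat water 56.3→100.0 °C): 216.0 × 4.15 × 43.7 = 39173 J
q2 (vaporize at 100 °C): 216.0 × 2268.0 = 489888 J
q3 (heat steam 100.0→132.5 °C): 216.0 × 1.97 × 32.5 = 13829 J
Total: 39173 + 489888 + 13829 = 542890 J = 543 kJ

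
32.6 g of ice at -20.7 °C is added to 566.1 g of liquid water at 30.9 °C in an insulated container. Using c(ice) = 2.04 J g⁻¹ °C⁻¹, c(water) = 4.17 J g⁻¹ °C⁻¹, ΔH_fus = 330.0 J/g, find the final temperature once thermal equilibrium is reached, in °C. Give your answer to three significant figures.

Heat to bring ice to 0 °C and melt it: q₁ = 32.6×2.04×20.7 + 32.6×330.0 = 12135 J
Heat the water can supply cooling to 0 °C: 566.1×4.17×30.9 = 72943.7 J > q₁, so all ice melts.
Energy balance: 566.1×4.17×(30.9 − T) = 12135 + 32.6×4.17×(T − 0)
2360.637(30.9 − T) = 12135 + 135.942 T
72943.7 − 12135 = 2496.579 T
T = 60808.7 / 2496.579 = 24.36 °C

T_f = 24.4 °C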